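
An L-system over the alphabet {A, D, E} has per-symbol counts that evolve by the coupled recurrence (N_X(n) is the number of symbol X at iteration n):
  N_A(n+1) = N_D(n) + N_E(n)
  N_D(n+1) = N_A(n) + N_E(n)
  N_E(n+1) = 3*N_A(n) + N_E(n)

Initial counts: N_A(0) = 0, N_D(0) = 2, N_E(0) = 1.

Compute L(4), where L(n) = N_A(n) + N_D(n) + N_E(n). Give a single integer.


Step 0: N_A=0, N_D=2, N_E=1, L=3
Step 1: N_A=3, N_D=1, N_E=1, L=5
Step 2: N_A=2, N_D=4, N_E=10, L=16
Step 3: N_A=14, N_D=12, N_E=16, L=42
Step 4: N_A=28, N_D=30, N_E=58, L=116

Answer: 116


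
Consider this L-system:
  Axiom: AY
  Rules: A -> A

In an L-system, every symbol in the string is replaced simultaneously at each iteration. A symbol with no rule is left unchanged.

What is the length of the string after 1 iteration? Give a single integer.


Step 0: length = 2
Step 1: length = 2

Answer: 2


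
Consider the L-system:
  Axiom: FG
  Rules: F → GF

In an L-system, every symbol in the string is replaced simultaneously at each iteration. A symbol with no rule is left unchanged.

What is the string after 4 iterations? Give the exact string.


Step 0: FG
Step 1: GFG
Step 2: GGFG
Step 3: GGGFG
Step 4: GGGGFG

Answer: GGGGFG


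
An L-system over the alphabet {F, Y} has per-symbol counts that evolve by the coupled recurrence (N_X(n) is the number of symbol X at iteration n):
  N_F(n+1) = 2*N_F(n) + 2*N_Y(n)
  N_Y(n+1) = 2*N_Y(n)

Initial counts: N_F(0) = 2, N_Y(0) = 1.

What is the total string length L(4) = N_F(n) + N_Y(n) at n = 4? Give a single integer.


Step 0: N_F=2, N_Y=1, L=3
Step 1: N_F=6, N_Y=2, L=8
Step 2: N_F=16, N_Y=4, L=20
Step 3: N_F=40, N_Y=8, L=48
Step 4: N_F=96, N_Y=16, L=112

Answer: 112


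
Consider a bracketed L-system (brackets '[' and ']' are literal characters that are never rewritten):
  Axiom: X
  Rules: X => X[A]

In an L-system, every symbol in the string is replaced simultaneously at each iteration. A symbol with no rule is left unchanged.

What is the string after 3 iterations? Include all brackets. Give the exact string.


Step 0: X
Step 1: X[A]
Step 2: X[A][A]
Step 3: X[A][A][A]

Answer: X[A][A][A]


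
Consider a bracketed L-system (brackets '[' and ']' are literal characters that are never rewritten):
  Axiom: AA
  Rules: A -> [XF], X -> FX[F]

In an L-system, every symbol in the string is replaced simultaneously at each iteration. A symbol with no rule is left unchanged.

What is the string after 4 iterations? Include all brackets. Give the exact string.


Step 0: AA
Step 1: [XF][XF]
Step 2: [FX[F]F][FX[F]F]
Step 3: [FFX[F][F]F][FFX[F][F]F]
Step 4: [FFFX[F][F][F]F][FFFX[F][F][F]F]

Answer: [FFFX[F][F][F]F][FFFX[F][F][F]F]


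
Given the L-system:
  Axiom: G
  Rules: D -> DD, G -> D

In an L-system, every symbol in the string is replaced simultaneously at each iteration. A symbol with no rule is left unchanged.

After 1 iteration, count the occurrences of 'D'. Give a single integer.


Answer: 1

Derivation:
Step 0: G  (0 'D')
Step 1: D  (1 'D')


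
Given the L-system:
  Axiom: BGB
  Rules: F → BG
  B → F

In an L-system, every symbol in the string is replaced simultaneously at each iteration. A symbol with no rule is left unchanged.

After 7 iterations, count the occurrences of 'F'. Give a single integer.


Answer: 2

Derivation:
Step 0: BGB  (0 'F')
Step 1: FGF  (2 'F')
Step 2: BGGBG  (0 'F')
Step 3: FGGFG  (2 'F')
Step 4: BGGGBGG  (0 'F')
Step 5: FGGGFGG  (2 'F')
Step 6: BGGGGBGGG  (0 'F')
Step 7: FGGGGFGGG  (2 'F')


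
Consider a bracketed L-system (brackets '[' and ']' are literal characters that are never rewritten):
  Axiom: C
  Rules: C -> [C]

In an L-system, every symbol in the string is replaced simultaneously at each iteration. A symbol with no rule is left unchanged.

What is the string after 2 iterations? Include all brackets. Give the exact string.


Step 0: C
Step 1: [C]
Step 2: [[C]]

Answer: [[C]]


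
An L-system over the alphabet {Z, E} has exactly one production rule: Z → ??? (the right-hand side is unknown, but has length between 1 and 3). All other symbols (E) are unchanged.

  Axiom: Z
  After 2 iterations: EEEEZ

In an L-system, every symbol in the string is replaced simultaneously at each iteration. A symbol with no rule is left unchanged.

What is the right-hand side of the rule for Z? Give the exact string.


Answer: EEZ

Derivation:
Trying Z → EEZ:
  Step 0: Z
  Step 1: EEZ
  Step 2: EEEEZ
Matches the given result.


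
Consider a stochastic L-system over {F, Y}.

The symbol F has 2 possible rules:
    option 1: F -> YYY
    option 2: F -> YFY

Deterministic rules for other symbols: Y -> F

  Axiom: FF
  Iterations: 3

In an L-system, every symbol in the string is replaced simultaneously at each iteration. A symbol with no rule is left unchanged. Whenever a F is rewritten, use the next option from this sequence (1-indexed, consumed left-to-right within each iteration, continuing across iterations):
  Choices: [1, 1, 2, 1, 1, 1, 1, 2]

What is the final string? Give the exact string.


Answer: YFYYYYYYYYYYYYYYFY

Derivation:
Step 0: FF
Step 1: YYYYYY  (used choices [1, 1])
Step 2: FFFFFF  (used choices [])
Step 3: YFYYYYYYYYYYYYYYFY  (used choices [2, 1, 1, 1, 1, 2])


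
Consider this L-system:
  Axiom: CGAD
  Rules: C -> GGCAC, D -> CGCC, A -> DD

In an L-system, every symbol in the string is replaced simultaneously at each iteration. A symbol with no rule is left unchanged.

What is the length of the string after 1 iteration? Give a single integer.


Step 0: length = 4
Step 1: length = 12

Answer: 12


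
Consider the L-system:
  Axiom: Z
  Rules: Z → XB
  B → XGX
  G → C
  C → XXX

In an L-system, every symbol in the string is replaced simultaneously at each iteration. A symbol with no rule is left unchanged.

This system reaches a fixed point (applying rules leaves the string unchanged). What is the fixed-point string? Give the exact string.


Answer: XXXXXX

Derivation:
Step 0: Z
Step 1: XB
Step 2: XXGX
Step 3: XXCX
Step 4: XXXXXX
Step 5: XXXXXX  (unchanged — fixed point at step 4)


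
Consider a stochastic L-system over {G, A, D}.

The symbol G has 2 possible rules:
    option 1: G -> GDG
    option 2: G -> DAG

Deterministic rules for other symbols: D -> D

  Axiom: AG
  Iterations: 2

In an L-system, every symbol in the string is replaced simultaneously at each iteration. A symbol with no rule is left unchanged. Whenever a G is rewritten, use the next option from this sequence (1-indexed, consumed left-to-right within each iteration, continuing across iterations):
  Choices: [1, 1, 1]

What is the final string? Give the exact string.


Step 0: AG
Step 1: AGDG  (used choices [1])
Step 2: AGDGDGDG  (used choices [1, 1])

Answer: AGDGDGDG


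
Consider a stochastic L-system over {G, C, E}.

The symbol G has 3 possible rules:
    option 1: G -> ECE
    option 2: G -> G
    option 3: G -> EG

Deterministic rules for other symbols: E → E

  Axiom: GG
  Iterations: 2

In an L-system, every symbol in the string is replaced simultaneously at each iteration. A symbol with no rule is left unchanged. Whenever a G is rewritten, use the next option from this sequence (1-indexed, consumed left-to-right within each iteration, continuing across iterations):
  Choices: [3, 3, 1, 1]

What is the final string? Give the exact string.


Step 0: GG
Step 1: EGEG  (used choices [3, 3])
Step 2: EECEEECE  (used choices [1, 1])

Answer: EECEEECE


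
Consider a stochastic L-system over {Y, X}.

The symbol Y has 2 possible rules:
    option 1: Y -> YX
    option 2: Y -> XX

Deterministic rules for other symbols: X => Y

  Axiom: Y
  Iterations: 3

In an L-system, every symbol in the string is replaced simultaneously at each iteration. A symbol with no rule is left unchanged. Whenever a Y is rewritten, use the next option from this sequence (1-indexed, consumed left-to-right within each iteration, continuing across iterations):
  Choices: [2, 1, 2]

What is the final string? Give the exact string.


Answer: YXXX

Derivation:
Step 0: Y
Step 1: XX  (used choices [2])
Step 2: YY  (used choices [])
Step 3: YXXX  (used choices [1, 2])


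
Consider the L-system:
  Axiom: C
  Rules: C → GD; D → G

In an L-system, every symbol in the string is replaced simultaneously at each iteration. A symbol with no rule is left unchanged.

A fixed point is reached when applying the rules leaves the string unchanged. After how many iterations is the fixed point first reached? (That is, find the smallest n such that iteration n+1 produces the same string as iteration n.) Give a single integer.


Step 0: C
Step 1: GD
Step 2: GG
Step 3: GG  (unchanged — fixed point at step 2)

Answer: 2


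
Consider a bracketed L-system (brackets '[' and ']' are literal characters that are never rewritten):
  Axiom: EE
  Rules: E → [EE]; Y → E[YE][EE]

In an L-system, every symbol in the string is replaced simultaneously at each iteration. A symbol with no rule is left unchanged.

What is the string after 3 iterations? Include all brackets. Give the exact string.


Step 0: EE
Step 1: [EE][EE]
Step 2: [[EE][EE]][[EE][EE]]
Step 3: [[[EE][EE]][[EE][EE]]][[[EE][EE]][[EE][EE]]]

Answer: [[[EE][EE]][[EE][EE]]][[[EE][EE]][[EE][EE]]]


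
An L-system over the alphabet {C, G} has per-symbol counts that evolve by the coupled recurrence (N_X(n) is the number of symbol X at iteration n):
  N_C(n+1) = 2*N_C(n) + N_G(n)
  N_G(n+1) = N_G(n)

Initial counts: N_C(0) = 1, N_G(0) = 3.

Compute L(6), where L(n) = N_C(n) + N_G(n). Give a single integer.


Step 0: N_C=1, N_G=3, L=4
Step 1: N_C=5, N_G=3, L=8
Step 2: N_C=13, N_G=3, L=16
Step 3: N_C=29, N_G=3, L=32
Step 4: N_C=61, N_G=3, L=64
Step 5: N_C=125, N_G=3, L=128
Step 6: N_C=253, N_G=3, L=256

Answer: 256


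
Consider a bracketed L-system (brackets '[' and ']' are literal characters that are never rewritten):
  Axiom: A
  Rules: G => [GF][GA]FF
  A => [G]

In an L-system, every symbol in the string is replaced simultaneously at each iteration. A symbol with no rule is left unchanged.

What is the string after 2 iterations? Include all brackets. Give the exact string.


Step 0: A
Step 1: [G]
Step 2: [[GF][GA]FF]

Answer: [[GF][GA]FF]


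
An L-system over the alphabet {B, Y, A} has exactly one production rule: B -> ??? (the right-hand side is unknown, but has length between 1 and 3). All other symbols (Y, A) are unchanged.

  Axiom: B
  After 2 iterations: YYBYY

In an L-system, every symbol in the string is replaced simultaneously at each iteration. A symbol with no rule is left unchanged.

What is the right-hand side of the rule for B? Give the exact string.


Answer: YBY

Derivation:
Trying B -> YBY:
  Step 0: B
  Step 1: YBY
  Step 2: YYBYY
Matches the given result.


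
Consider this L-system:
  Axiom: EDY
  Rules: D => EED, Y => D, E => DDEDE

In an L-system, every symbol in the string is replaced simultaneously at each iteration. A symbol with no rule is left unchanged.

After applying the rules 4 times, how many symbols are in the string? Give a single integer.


Answer: 563

Derivation:
Step 0: length = 3
Step 1: length = 9
Step 2: length = 35
Step 3: length = 141
Step 4: length = 563


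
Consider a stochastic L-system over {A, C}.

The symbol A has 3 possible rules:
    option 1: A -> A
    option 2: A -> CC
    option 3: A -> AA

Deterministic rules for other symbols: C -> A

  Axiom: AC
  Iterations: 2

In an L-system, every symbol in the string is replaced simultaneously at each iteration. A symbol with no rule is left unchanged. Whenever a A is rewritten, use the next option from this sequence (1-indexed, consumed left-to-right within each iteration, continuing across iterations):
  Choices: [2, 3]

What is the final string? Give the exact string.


Answer: AAAA

Derivation:
Step 0: AC
Step 1: CCA  (used choices [2])
Step 2: AAAA  (used choices [3])


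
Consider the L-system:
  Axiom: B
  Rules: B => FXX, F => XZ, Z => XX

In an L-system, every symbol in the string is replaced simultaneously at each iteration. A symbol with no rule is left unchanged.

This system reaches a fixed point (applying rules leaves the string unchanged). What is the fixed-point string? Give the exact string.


Answer: XXXXX

Derivation:
Step 0: B
Step 1: FXX
Step 2: XZXX
Step 3: XXXXX
Step 4: XXXXX  (unchanged — fixed point at step 3)


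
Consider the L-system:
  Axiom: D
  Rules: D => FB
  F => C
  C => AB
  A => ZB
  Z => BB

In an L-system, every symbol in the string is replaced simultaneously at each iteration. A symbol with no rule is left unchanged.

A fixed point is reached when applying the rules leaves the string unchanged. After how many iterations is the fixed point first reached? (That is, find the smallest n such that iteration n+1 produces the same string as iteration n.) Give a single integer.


Answer: 5

Derivation:
Step 0: D
Step 1: FB
Step 2: CB
Step 3: ABB
Step 4: ZBBB
Step 5: BBBBB
Step 6: BBBBB  (unchanged — fixed point at step 5)


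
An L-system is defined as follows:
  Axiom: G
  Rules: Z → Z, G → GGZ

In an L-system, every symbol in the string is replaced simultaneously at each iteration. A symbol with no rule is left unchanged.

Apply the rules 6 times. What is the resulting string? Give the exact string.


Answer: GGZGGZZGGZGGZZZGGZGGZZGGZGGZZZZGGZGGZZGGZGGZZZGGZGGZZGGZGGZZZZZGGZGGZZGGZGGZZZGGZGGZZGGZGGZZZZGGZGGZZGGZGGZZZGGZGGZZGGZGGZZZZZZ

Derivation:
Step 0: G
Step 1: GGZ
Step 2: GGZGGZZ
Step 3: GGZGGZZGGZGGZZZ
Step 4: GGZGGZZGGZGGZZZGGZGGZZGGZGGZZZZ
Step 5: GGZGGZZGGZGGZZZGGZGGZZGGZGGZZZZGGZGGZZGGZGGZZZGGZGGZZGGZGGZZZZZ
Step 6: GGZGGZZGGZGGZZZGGZGGZZGGZGGZZZZGGZGGZZGGZGGZZZGGZGGZZGGZGGZZZZZGGZGGZZGGZGGZZZGGZGGZZGGZGGZZZZGGZGGZZGGZGGZZZGGZGGZZGGZGGZZZZZZ


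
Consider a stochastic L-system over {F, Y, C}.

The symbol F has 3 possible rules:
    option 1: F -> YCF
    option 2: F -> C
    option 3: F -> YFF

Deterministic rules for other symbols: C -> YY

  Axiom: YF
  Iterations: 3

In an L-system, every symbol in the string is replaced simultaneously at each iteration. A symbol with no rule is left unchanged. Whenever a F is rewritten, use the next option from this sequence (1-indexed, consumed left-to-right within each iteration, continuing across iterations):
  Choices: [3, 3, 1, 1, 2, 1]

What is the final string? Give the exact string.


Step 0: YF
Step 1: YYFF  (used choices [3])
Step 2: YYYFFYCF  (used choices [3, 1])
Step 3: YYYYCFCYYYYCF  (used choices [1, 2, 1])

Answer: YYYYCFCYYYYCF


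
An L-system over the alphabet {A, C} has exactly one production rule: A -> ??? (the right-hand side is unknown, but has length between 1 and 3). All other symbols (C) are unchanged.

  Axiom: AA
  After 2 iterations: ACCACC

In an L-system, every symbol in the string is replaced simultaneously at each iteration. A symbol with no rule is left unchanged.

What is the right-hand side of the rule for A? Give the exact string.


Answer: AC

Derivation:
Trying A -> AC:
  Step 0: AA
  Step 1: ACAC
  Step 2: ACCACC
Matches the given result.


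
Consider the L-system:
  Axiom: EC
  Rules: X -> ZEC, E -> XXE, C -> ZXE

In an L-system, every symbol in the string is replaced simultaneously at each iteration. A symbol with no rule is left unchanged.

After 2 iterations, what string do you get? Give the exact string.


Answer: ZECZECXXEZZECXXE

Derivation:
Step 0: EC
Step 1: XXEZXE
Step 2: ZECZECXXEZZECXXE


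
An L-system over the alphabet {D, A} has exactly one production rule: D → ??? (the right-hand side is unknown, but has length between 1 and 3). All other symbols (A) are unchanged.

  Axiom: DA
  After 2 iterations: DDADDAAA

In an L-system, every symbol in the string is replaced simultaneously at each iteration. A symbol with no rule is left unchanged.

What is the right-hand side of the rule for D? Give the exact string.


Answer: DDA

Derivation:
Trying D → DDA:
  Step 0: DA
  Step 1: DDAA
  Step 2: DDADDAAA
Matches the given result.


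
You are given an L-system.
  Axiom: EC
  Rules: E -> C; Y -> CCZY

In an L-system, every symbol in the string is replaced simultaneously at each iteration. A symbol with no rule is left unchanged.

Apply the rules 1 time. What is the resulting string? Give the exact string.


Answer: CC

Derivation:
Step 0: EC
Step 1: CC


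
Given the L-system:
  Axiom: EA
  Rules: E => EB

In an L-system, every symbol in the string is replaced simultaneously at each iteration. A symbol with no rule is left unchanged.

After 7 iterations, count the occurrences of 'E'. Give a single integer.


Answer: 1

Derivation:
Step 0: EA  (1 'E')
Step 1: EBA  (1 'E')
Step 2: EBBA  (1 'E')
Step 3: EBBBA  (1 'E')
Step 4: EBBBBA  (1 'E')
Step 5: EBBBBBA  (1 'E')
Step 6: EBBBBBBA  (1 'E')
Step 7: EBBBBBBBA  (1 'E')


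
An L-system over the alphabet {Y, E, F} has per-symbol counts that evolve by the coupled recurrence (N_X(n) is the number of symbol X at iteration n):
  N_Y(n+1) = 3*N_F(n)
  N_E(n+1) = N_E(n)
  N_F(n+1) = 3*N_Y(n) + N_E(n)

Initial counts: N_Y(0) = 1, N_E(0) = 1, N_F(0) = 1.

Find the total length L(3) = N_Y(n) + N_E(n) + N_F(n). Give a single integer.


Answer: 68

Derivation:
Step 0: N_Y=1, N_E=1, N_F=1, L=3
Step 1: N_Y=3, N_E=1, N_F=4, L=8
Step 2: N_Y=12, N_E=1, N_F=10, L=23
Step 3: N_Y=30, N_E=1, N_F=37, L=68


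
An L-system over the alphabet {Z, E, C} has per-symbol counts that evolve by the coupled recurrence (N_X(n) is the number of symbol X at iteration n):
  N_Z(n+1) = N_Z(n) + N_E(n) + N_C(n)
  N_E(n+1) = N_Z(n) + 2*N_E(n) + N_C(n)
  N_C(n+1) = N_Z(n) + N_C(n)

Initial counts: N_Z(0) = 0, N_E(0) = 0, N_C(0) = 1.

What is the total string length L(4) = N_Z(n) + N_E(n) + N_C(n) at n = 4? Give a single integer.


Answer: 81

Derivation:
Step 0: N_Z=0, N_E=0, N_C=1, L=1
Step 1: N_Z=1, N_E=1, N_C=1, L=3
Step 2: N_Z=3, N_E=4, N_C=2, L=9
Step 3: N_Z=9, N_E=13, N_C=5, L=27
Step 4: N_Z=27, N_E=40, N_C=14, L=81


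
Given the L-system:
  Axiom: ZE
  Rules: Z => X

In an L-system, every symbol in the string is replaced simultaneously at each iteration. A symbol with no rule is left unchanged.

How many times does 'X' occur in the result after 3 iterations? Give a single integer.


Answer: 1

Derivation:
Step 0: ZE  (0 'X')
Step 1: XE  (1 'X')
Step 2: XE  (1 'X')
Step 3: XE  (1 'X')


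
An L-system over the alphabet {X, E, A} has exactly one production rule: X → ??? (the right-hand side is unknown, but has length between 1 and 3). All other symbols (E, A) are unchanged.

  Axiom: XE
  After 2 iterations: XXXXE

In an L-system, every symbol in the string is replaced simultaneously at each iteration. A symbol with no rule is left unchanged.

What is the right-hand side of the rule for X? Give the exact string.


Answer: XX

Derivation:
Trying X → XX:
  Step 0: XE
  Step 1: XXE
  Step 2: XXXXE
Matches the given result.


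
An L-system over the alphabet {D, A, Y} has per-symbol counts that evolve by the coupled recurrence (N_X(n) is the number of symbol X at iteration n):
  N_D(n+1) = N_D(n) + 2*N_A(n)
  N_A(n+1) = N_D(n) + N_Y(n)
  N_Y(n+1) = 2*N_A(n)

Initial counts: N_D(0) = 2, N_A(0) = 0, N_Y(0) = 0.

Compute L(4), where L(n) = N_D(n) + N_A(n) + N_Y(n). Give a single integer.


Answer: 64

Derivation:
Step 0: N_D=2, N_A=0, N_Y=0, L=2
Step 1: N_D=2, N_A=2, N_Y=0, L=4
Step 2: N_D=6, N_A=2, N_Y=4, L=12
Step 3: N_D=10, N_A=10, N_Y=4, L=24
Step 4: N_D=30, N_A=14, N_Y=20, L=64


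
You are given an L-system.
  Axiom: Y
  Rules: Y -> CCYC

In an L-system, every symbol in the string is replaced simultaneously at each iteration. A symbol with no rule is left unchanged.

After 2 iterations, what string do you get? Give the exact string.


Answer: CCCCYCC

Derivation:
Step 0: Y
Step 1: CCYC
Step 2: CCCCYCC


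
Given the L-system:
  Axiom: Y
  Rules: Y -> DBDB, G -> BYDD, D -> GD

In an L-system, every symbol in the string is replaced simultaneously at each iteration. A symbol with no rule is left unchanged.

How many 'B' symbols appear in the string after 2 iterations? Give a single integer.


Answer: 2

Derivation:
Step 0: Y  (0 'B')
Step 1: DBDB  (2 'B')
Step 2: GDBGDB  (2 'B')


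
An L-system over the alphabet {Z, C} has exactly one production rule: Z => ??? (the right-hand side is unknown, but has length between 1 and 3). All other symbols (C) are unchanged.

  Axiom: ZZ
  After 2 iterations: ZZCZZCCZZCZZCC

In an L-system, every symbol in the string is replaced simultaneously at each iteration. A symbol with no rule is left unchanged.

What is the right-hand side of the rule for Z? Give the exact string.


Trying Z => ZZC:
  Step 0: ZZ
  Step 1: ZZCZZC
  Step 2: ZZCZZCCZZCZZCC
Matches the given result.

Answer: ZZC


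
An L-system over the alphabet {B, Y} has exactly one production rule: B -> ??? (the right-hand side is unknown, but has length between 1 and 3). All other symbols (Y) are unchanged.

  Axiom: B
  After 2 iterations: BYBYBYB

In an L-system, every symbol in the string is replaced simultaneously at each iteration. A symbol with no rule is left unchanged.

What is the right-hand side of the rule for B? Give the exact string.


Answer: BYB

Derivation:
Trying B -> BYB:
  Step 0: B
  Step 1: BYB
  Step 2: BYBYBYB
Matches the given result.


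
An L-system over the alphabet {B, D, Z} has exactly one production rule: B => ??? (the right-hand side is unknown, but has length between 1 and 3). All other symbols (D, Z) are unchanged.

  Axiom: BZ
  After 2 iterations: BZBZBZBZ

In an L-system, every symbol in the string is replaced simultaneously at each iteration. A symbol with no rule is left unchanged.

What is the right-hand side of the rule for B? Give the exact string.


Answer: BZB

Derivation:
Trying B => BZB:
  Step 0: BZ
  Step 1: BZBZ
  Step 2: BZBZBZBZ
Matches the given result.


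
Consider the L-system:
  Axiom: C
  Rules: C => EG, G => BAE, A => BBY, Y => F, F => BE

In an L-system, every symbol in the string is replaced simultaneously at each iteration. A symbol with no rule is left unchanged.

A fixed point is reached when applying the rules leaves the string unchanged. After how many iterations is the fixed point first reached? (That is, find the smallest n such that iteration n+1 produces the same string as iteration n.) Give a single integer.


Answer: 5

Derivation:
Step 0: C
Step 1: EG
Step 2: EBAE
Step 3: EBBBYE
Step 4: EBBBFE
Step 5: EBBBBEE
Step 6: EBBBBEE  (unchanged — fixed point at step 5)


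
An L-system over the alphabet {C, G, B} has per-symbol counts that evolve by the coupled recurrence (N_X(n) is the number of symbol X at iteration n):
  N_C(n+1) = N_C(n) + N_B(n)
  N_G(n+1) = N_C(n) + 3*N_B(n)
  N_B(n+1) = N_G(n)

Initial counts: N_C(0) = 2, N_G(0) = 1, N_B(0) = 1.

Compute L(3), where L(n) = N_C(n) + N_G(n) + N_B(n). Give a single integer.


Answer: 34

Derivation:
Step 0: N_C=2, N_G=1, N_B=1, L=4
Step 1: N_C=3, N_G=5, N_B=1, L=9
Step 2: N_C=4, N_G=6, N_B=5, L=15
Step 3: N_C=9, N_G=19, N_B=6, L=34


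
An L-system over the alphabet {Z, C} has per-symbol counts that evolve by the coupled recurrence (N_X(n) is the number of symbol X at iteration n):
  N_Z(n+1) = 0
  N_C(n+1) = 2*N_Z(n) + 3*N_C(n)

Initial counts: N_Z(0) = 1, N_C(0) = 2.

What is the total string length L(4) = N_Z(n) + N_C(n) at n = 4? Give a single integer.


Answer: 216

Derivation:
Step 0: N_Z=1, N_C=2, L=3
Step 1: N_Z=0, N_C=8, L=8
Step 2: N_Z=0, N_C=24, L=24
Step 3: N_Z=0, N_C=72, L=72
Step 4: N_Z=0, N_C=216, L=216


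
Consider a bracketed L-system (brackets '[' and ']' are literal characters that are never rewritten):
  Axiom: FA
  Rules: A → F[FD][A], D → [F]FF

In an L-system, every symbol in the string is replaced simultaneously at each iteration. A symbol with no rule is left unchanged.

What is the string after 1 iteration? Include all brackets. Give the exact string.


Step 0: FA
Step 1: FF[FD][A]

Answer: FF[FD][A]


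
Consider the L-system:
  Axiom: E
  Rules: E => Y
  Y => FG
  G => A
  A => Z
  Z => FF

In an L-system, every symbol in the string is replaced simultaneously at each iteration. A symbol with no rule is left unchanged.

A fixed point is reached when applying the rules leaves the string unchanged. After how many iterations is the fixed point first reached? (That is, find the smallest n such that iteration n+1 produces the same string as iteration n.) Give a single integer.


Step 0: E
Step 1: Y
Step 2: FG
Step 3: FA
Step 4: FZ
Step 5: FFF
Step 6: FFF  (unchanged — fixed point at step 5)

Answer: 5


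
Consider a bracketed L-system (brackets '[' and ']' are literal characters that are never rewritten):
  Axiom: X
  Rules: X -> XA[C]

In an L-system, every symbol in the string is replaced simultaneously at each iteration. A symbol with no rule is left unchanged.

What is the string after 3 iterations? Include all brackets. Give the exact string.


Answer: XA[C]A[C]A[C]

Derivation:
Step 0: X
Step 1: XA[C]
Step 2: XA[C]A[C]
Step 3: XA[C]A[C]A[C]


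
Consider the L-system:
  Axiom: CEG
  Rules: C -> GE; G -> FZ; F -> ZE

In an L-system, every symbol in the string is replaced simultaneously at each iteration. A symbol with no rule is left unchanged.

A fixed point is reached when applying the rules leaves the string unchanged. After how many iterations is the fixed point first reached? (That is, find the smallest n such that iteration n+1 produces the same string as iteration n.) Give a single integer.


Answer: 3

Derivation:
Step 0: CEG
Step 1: GEEFZ
Step 2: FZEEZEZ
Step 3: ZEZEEZEZ
Step 4: ZEZEEZEZ  (unchanged — fixed point at step 3)


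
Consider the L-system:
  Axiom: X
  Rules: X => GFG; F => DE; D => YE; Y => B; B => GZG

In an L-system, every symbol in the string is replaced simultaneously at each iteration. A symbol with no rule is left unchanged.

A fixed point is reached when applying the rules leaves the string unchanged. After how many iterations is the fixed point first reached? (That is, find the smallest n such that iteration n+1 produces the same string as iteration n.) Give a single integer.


Answer: 5

Derivation:
Step 0: X
Step 1: GFG
Step 2: GDEG
Step 3: GYEEG
Step 4: GBEEG
Step 5: GGZGEEG
Step 6: GGZGEEG  (unchanged — fixed point at step 5)


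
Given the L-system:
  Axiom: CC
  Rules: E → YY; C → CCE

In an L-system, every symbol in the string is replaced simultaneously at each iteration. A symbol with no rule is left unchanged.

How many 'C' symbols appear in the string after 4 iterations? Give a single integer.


Answer: 32

Derivation:
Step 0: CC  (2 'C')
Step 1: CCECCE  (4 'C')
Step 2: CCECCEYYCCECCEYY  (8 'C')
Step 3: CCECCEYYCCECCEYYYYCCECCEYYCCECCEYYYY  (16 'C')
Step 4: CCECCEYYCCECCEYYYYCCECCEYYCCECCEYYYYYYCCECCEYYCCECCEYYYYCCECCEYYCCECCEYYYYYY  (32 'C')


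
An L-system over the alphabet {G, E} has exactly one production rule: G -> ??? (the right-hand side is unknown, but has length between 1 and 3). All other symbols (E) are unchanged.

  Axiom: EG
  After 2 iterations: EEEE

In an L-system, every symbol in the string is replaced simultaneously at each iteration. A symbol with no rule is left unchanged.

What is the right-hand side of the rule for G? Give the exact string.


Answer: EEE

Derivation:
Trying G -> EEE:
  Step 0: EG
  Step 1: EEEE
  Step 2: EEEE
Matches the given result.


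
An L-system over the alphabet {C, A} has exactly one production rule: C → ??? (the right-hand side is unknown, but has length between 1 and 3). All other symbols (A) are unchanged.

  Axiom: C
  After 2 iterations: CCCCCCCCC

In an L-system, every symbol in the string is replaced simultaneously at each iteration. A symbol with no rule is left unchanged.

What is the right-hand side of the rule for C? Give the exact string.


Answer: CCC

Derivation:
Trying C → CCC:
  Step 0: C
  Step 1: CCC
  Step 2: CCCCCCCCC
Matches the given result.


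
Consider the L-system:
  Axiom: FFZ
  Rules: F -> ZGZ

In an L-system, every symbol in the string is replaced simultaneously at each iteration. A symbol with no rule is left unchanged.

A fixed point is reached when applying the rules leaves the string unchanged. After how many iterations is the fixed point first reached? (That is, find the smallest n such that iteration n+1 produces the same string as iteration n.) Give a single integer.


Step 0: FFZ
Step 1: ZGZZGZZ
Step 2: ZGZZGZZ  (unchanged — fixed point at step 1)

Answer: 1


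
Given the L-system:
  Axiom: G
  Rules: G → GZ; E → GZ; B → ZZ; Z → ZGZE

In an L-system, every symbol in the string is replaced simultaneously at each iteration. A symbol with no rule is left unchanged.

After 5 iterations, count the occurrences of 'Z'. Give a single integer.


Step 0: G  (0 'Z')
Step 1: GZ  (1 'Z')
Step 2: GZZGZE  (3 'Z')
Step 3: GZZGZEZGZEGZZGZEGZ  (9 'Z')
Step 4: GZZGZEZGZEGZZGZEGZZGZEGZZGZEGZGZZGZEZGZEGZZGZEGZGZZGZE  (27 'Z')
Step 5: GZZGZEZGZEGZZGZEGZZGZEGZZGZEGZGZZGZEZGZEGZZGZEGZGZZGZEZGZEGZZGZEGZGZZGZEZGZEGZZGZEGZGZZGZEGZZGZEZGZEGZZGZEGZZGZEGZZGZEGZGZZGZEZGZEGZZGZEGZGZZGZEGZZGZEZGZEGZZGZEGZ  (81 'Z')

Answer: 81


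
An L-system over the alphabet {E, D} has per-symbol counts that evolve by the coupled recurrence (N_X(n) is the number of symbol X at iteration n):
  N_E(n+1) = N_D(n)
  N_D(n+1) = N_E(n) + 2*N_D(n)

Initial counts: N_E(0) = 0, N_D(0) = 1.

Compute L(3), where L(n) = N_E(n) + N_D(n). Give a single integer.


Step 0: N_E=0, N_D=1, L=1
Step 1: N_E=1, N_D=2, L=3
Step 2: N_E=2, N_D=5, L=7
Step 3: N_E=5, N_D=12, L=17

Answer: 17


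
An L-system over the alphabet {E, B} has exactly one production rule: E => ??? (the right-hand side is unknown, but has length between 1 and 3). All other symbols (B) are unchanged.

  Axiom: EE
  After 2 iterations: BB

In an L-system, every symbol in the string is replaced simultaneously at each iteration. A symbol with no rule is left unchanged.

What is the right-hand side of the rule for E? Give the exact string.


Answer: B

Derivation:
Trying E => B:
  Step 0: EE
  Step 1: BB
  Step 2: BB
Matches the given result.


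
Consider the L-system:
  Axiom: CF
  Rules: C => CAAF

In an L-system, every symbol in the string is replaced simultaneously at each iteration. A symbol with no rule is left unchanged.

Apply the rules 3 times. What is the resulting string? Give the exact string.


Answer: CAAFAAFAAFF

Derivation:
Step 0: CF
Step 1: CAAFF
Step 2: CAAFAAFF
Step 3: CAAFAAFAAFF


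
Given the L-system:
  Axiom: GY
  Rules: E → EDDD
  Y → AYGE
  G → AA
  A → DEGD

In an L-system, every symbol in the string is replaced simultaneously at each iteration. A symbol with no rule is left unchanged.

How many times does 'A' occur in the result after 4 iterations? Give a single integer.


Answer: 9

Derivation:
Step 0: GY  (0 'A')
Step 1: AAAYGE  (3 'A')
Step 2: DEGDDEGDDEGDAYGEAAEDDD  (3 'A')
Step 3: DEDDDAADDEDDDAADDEDDDAADDEGDAYGEAAEDDDDEGDDEGDEDDDDDD  (9 'A')
Step 4: DEDDDDDDDEGDDEGDDDEDDDDDDDEGDDEGDDDEDDDDDDDEGDDEGDDDEDDDAADDEGDAYGEAAEDDDDEGDDEGDEDDDDDDDEDDDAADDEDDDAADEDDDDDDDDD  (9 'A')


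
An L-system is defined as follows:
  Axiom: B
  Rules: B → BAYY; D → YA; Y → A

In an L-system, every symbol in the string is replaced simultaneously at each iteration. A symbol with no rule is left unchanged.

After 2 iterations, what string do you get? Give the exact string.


Step 0: B
Step 1: BAYY
Step 2: BAYYAAA

Answer: BAYYAAA


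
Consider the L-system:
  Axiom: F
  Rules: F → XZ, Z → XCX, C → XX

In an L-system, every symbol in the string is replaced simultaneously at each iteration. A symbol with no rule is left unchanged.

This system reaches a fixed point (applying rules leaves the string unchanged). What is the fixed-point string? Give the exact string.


Answer: XXXXX

Derivation:
Step 0: F
Step 1: XZ
Step 2: XXCX
Step 3: XXXXX
Step 4: XXXXX  (unchanged — fixed point at step 3)


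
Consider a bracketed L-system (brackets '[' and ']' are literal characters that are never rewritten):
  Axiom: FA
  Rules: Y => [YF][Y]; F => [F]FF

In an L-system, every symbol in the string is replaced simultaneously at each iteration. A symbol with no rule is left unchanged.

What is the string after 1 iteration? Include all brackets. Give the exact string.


Step 0: FA
Step 1: [F]FFA

Answer: [F]FFA


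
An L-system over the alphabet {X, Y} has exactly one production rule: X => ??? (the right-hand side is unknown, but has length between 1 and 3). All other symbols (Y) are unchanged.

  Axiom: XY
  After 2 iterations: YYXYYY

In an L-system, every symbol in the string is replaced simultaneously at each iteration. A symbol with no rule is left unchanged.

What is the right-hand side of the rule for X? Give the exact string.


Answer: YXY

Derivation:
Trying X => YXY:
  Step 0: XY
  Step 1: YXYY
  Step 2: YYXYYY
Matches the given result.


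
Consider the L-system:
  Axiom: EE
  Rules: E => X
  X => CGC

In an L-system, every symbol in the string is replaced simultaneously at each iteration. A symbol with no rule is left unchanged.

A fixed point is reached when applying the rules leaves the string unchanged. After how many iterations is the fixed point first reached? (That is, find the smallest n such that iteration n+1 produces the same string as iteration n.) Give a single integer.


Step 0: EE
Step 1: XX
Step 2: CGCCGC
Step 3: CGCCGC  (unchanged — fixed point at step 2)

Answer: 2


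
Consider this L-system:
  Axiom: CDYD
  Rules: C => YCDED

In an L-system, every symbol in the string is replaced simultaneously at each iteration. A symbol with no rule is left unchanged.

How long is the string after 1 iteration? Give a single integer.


Answer: 8

Derivation:
Step 0: length = 4
Step 1: length = 8


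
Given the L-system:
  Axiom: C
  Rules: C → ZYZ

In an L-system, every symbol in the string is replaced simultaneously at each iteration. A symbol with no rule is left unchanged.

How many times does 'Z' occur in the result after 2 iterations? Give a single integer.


Answer: 2

Derivation:
Step 0: C  (0 'Z')
Step 1: ZYZ  (2 'Z')
Step 2: ZYZ  (2 'Z')


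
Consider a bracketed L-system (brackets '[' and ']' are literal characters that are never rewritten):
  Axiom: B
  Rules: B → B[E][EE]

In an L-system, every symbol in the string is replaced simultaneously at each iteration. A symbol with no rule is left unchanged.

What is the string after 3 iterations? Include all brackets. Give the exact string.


Answer: B[E][EE][E][EE][E][EE]

Derivation:
Step 0: B
Step 1: B[E][EE]
Step 2: B[E][EE][E][EE]
Step 3: B[E][EE][E][EE][E][EE]


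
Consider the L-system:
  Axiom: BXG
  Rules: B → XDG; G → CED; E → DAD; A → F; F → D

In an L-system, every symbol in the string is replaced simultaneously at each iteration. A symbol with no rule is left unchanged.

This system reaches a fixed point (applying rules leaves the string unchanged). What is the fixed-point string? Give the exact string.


Answer: XDCDDDDXCDDDD

Derivation:
Step 0: BXG
Step 1: XDGXCED
Step 2: XDCEDXCDADD
Step 3: XDCDADDXCDFDD
Step 4: XDCDFDDXCDDDD
Step 5: XDCDDDDXCDDDD
Step 6: XDCDDDDXCDDDD  (unchanged — fixed point at step 5)


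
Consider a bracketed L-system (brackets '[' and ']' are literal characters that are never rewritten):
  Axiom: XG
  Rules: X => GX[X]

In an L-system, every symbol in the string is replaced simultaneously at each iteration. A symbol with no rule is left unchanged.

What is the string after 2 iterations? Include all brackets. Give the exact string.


Answer: GGX[X][GX[X]]G

Derivation:
Step 0: XG
Step 1: GX[X]G
Step 2: GGX[X][GX[X]]G


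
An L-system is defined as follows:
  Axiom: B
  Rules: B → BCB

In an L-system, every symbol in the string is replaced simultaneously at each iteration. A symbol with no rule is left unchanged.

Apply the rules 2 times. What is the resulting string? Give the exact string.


Answer: BCBCBCB

Derivation:
Step 0: B
Step 1: BCB
Step 2: BCBCBCB


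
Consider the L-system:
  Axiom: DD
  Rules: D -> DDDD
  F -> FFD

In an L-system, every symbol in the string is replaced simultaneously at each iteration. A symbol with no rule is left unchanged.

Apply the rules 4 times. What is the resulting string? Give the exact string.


Step 0: DD
Step 1: DDDDDDDD
Step 2: DDDDDDDDDDDDDDDDDDDDDDDDDDDDDDDD
Step 3: DDDDDDDDDDDDDDDDDDDDDDDDDDDDDDDDDDDDDDDDDDDDDDDDDDDDDDDDDDDDDDDDDDDDDDDDDDDDDDDDDDDDDDDDDDDDDDDDDDDDDDDDDDDDDDDDDDDDDDDDDDDDDDDD
Step 4: DDDDDDDDDDDDDDDDDDDDDDDDDDDDDDDDDDDDDDDDDDDDDDDDDDDDDDDDDDDDDDDDDDDDDDDDDDDDDDDDDDDDDDDDDDDDDDDDDDDDDDDDDDDDDDDDDDDDDDDDDDDDDDDDDDDDDDDDDDDDDDDDDDDDDDDDDDDDDDDDDDDDDDDDDDDDDDDDDDDDDDDDDDDDDDDDDDDDDDDDDDDDDDDDDDDDDDDDDDDDDDDDDDDDDDDDDDDDDDDDDDDDDDDDDDDDDDDDDDDDDDDDDDDDDDDDDDDDDDDDDDDDDDDDDDDDDDDDDDDDDDDDDDDDDDDDDDDDDDDDDDDDDDDDDDDDDDDDDDDDDDDDDDDDDDDDDDDDDDDDDDDDDDDDDDDDDDDDDDDDDDDDDDDDDDDDDDDDDDDDDDDDDDDDDDDDDDDDDDDDDDDDDDDDDDDDDDDDDDDDDDDDDDDDDDDDDDDDDDDDDDDDDDDDDDDDDDDDDDDDDDDDDDDDDDDDDDDDDDDDDDDDDDDDDDDD

Answer: DDDDDDDDDDDDDDDDDDDDDDDDDDDDDDDDDDDDDDDDDDDDDDDDDDDDDDDDDDDDDDDDDDDDDDDDDDDDDDDDDDDDDDDDDDDDDDDDDDDDDDDDDDDDDDDDDDDDDDDDDDDDDDDDDDDDDDDDDDDDDDDDDDDDDDDDDDDDDDDDDDDDDDDDDDDDDDDDDDDDDDDDDDDDDDDDDDDDDDDDDDDDDDDDDDDDDDDDDDDDDDDDDDDDDDDDDDDDDDDDDDDDDDDDDDDDDDDDDDDDDDDDDDDDDDDDDDDDDDDDDDDDDDDDDDDDDDDDDDDDDDDDDDDDDDDDDDDDDDDDDDDDDDDDDDDDDDDDDDDDDDDDDDDDDDDDDDDDDDDDDDDDDDDDDDDDDDDDDDDDDDDDDDDDDDDDDDDDDDDDDDDDDDDDDDDDDDDDDDDDDDDDDDDDDDDDDDDDDDDDDDDDDDDDDDDDDDDDDDDDDDDDDDDDDDDDDDDDDDDDDDDDDDDDDDDDDDDDDDDDDDDDDDDDDDDD


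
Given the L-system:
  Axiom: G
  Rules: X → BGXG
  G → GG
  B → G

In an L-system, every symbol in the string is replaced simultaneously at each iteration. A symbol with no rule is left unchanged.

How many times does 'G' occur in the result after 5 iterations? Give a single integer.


Answer: 32

Derivation:
Step 0: G  (1 'G')
Step 1: GG  (2 'G')
Step 2: GGGG  (4 'G')
Step 3: GGGGGGGG  (8 'G')
Step 4: GGGGGGGGGGGGGGGG  (16 'G')
Step 5: GGGGGGGGGGGGGGGGGGGGGGGGGGGGGGGG  (32 'G')


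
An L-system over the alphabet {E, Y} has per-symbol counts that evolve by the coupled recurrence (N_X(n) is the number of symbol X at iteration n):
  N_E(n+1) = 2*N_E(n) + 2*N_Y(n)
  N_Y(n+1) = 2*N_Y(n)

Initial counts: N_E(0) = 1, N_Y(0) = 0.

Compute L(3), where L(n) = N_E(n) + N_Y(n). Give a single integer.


Answer: 8

Derivation:
Step 0: N_E=1, N_Y=0, L=1
Step 1: N_E=2, N_Y=0, L=2
Step 2: N_E=4, N_Y=0, L=4
Step 3: N_E=8, N_Y=0, L=8


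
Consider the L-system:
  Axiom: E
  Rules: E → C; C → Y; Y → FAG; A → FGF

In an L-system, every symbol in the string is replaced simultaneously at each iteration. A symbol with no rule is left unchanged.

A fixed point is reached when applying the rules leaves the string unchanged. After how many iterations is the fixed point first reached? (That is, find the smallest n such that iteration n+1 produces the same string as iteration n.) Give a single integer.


Step 0: E
Step 1: C
Step 2: Y
Step 3: FAG
Step 4: FFGFG
Step 5: FFGFG  (unchanged — fixed point at step 4)

Answer: 4


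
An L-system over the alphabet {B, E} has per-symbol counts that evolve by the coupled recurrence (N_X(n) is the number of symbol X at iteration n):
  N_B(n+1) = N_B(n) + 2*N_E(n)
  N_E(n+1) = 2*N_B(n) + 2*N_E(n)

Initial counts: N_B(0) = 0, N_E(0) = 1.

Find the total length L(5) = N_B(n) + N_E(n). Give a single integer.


Step 0: N_B=0, N_E=1, L=1
Step 1: N_B=2, N_E=2, L=4
Step 2: N_B=6, N_E=8, L=14
Step 3: N_B=22, N_E=28, L=50
Step 4: N_B=78, N_E=100, L=178
Step 5: N_B=278, N_E=356, L=634

Answer: 634


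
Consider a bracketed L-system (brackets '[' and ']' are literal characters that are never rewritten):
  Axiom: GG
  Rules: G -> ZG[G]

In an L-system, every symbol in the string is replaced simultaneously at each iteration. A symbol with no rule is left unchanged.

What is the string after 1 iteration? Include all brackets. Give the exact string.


Step 0: GG
Step 1: ZG[G]ZG[G]

Answer: ZG[G]ZG[G]


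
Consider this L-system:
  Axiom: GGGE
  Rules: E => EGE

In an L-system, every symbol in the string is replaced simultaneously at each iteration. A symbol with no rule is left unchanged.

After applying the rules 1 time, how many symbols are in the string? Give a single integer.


Step 0: length = 4
Step 1: length = 6

Answer: 6
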